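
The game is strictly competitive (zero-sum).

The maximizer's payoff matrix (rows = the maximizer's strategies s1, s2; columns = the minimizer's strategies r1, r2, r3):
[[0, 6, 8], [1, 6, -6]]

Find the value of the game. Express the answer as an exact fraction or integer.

Column r2 is strictly dominated by r1 for the minimizer (it gives the maximizer more in every row).
The remaining 2×2 game on (s1, s2) × (r1, r3) has no saddle point. Let the maximizer play s1 with probability p; indifference gives (1−p) = 8p − 6(1−p), so p = 7/15.
Similarly the minimizer's optimal q on r1 is 14/15, and the value is 0·(14/15) + (8)·(1/15) = 8/15.

8/15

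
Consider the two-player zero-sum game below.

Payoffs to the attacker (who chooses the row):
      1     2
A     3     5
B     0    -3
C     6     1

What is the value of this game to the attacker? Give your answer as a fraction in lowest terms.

27/7

Row B is strictly dominated by row C, so the attacker never plays it.
The remaining 2×2 game on (A, C) × (1, 2) has no saddle point. Let the attacker play A with probability p; indifference gives 3p + 6(1−p) = 5p + (1−p), so p = 5/7.
Similarly the defender's optimal q on 1 is 4/7, and the value is 3·(4/7) + (5)·(3/7) = 27/7.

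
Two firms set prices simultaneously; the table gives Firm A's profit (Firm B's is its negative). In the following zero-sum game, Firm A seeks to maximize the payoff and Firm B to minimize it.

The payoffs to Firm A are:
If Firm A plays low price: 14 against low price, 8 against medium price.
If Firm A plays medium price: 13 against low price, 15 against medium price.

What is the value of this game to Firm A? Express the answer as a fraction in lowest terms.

Row minima are 8 and 13, so Firm A's maximin is 13; column maxima are 14 and 15, so Firm B's minimax is 14. These differ, so the equilibrium is in mixed strategies.
Let Firm A play low price with probability p. Firm B is indifferent when 14p + 13(1−p) = 8p + 15(1−p), giving p = 1/4.
Let Firm B play low price with probability q. Firm A is indifferent when 14q + 8(1−q) = 13q + 15(1−q), giving q = 7/8.
The value is 14·(7/8) + (8)·(1/8) = 53/4.

53/4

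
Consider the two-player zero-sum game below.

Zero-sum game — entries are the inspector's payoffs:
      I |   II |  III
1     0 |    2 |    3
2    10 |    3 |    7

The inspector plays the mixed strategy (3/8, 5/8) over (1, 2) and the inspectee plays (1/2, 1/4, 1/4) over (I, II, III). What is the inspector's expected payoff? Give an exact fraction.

165/32

Against (1/2, 1/4, 1/4), each row's expected payoff is 1: 5/4; 2: 15/2.
Taking the (3/8, 5/8)-weighted average: (3/8)·(5/4) + (5/8)·(15/2) = 165/32.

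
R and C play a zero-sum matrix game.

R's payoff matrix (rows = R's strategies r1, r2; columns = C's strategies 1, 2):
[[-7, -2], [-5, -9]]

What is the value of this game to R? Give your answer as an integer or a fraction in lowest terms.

-53/9

Row minima are -7 and -9, so R's maximin is -7; column maxima are -5 and -2, so C's minimax is -5. These differ, so the equilibrium is in mixed strategies.
Let R play r1 with probability p. C is indifferent when −7p − 5(1−p) = −2p − 9(1−p), giving p = 4/9.
Let C play 1 with probability q. R is indifferent when −7q − 2(1−q) = −5q − 9(1−q), giving q = 7/9.
The value is -7·(7/9) + (-2)·(2/9) = -53/9.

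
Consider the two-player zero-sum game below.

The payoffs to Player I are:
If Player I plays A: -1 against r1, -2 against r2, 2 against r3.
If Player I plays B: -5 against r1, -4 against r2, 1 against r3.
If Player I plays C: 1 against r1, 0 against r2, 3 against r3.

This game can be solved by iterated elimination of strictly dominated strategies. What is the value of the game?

Row A is strictly dominated by row C (1>-1, 0>-2, 3>2); eliminate A.
Row B is strictly dominated by row C (1>-5, 0>-4, 3>1); eliminate B.
Column r3 is strictly dominated by r1 for Player II (1<3); eliminate r3.
Column r1 is strictly dominated by r2 for Player II (0<1); eliminate r1.
Only (C, r2) remains, with payoff 0.

0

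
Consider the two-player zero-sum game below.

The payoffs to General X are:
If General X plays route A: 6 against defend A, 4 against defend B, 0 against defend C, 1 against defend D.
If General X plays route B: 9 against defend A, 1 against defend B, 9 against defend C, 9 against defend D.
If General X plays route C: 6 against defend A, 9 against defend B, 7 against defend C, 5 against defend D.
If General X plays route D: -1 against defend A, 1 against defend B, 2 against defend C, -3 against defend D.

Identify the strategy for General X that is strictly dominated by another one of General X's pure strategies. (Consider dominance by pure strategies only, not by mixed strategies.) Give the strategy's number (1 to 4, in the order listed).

4

Compare route D with route C: 6 > -1, 9 > 1, 7 > 2, 5 > -3.
So route C strictly dominates route D for General X; route D is strictly dominated.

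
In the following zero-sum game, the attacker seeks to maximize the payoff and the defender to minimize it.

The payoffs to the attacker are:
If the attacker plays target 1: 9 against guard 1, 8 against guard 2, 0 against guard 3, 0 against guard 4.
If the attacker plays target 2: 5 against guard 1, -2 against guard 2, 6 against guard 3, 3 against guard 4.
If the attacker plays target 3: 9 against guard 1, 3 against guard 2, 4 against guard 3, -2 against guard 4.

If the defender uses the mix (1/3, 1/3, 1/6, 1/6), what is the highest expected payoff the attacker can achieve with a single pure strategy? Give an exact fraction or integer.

17/3

target 1: (9)·(1/3) + (8)·(1/3) + (0)·(1/6) + (0)·(1/6) = 17/3.
target 2: (5)·(1/3) + (-2)·(1/3) + (6)·(1/6) + (3)·(1/6) = 5/2.
target 3: (9)·(1/3) + (3)·(1/3) + (4)·(1/6) + (-2)·(1/6) = 13/3.
The best pure response is target 1 with expected payoff 17/3.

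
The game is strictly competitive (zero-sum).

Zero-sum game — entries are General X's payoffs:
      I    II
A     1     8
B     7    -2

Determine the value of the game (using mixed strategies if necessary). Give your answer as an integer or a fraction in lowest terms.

29/8

Row minima are 1 and -2, so General X's maximin is 1; column maxima are 7 and 8, so General Y's minimax is 7. These differ, so the equilibrium is in mixed strategies.
Let General X play A with probability p. General Y is indifferent when p + 7(1−p) = 8p − 2(1−p), giving p = 9/16.
Let General Y play I with probability q. General X is indifferent when q + 8(1−q) = 7q − 2(1−q), giving q = 5/8.
The value is 1·(5/8) + (8)·(3/8) = 29/8.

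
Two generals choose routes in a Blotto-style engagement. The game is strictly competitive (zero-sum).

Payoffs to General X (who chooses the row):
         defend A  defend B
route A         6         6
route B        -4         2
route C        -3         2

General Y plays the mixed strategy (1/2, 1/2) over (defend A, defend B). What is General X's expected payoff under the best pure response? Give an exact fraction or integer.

6

route A: (6)·(1/2) + (6)·(1/2) = 6.
route B: (-4)·(1/2) + (2)·(1/2) = -1.
route C: (-3)·(1/2) + (2)·(1/2) = -1/2.
The best pure response is route A with expected payoff 6.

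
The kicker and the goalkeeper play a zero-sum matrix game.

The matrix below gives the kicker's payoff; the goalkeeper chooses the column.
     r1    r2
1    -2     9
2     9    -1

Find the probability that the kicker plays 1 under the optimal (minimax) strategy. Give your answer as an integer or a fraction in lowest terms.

10/21

Row minima are -2 and -1, so the kicker's maximin is -1; column maxima are 9 and 9, so the goalkeeper's minimax is 9. These differ, so the equilibrium is in mixed strategies.
Let the kicker play 1 with probability p. The goalkeeper is indifferent when −2p + 9(1−p) = 9p − (1−p), giving p = 10/21.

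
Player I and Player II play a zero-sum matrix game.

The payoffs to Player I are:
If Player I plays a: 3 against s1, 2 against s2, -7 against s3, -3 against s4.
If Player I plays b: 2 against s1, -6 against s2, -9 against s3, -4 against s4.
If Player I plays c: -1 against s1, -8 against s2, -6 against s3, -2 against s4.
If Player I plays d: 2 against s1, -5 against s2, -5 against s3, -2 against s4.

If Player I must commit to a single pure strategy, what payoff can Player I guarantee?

-5

The worst-case payoff for each row is a: -7, b: -9, c: -8, d: -5.
The best of these is -5.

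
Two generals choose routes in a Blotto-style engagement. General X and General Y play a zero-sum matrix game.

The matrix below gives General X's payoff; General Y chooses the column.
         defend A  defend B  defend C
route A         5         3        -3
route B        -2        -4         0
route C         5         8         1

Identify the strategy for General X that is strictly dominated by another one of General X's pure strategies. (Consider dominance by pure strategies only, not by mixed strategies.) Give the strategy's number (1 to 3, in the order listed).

Compare route B with route C: 5 > -2, 8 > -4, 1 > 0.
So route C strictly dominates route B for General X; route B is strictly dominated.

2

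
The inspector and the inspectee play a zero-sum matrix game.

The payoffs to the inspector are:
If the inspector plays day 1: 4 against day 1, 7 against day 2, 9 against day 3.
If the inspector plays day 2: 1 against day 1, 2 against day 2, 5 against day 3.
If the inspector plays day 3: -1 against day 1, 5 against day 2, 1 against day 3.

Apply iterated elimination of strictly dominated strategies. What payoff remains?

Row day 3 is strictly dominated by row day 1 (4>-1, 7>5, 9>1); eliminate day 3.
Row day 2 is strictly dominated by row day 1 (4>1, 7>2, 9>5); eliminate day 2.
Column day 3 is strictly dominated by day 1 for the inspectee (4<9); eliminate day 3.
Column day 2 is strictly dominated by day 1 for the inspectee (4<7); eliminate day 2.
Only (day 1, day 1) remains, with payoff 4.

4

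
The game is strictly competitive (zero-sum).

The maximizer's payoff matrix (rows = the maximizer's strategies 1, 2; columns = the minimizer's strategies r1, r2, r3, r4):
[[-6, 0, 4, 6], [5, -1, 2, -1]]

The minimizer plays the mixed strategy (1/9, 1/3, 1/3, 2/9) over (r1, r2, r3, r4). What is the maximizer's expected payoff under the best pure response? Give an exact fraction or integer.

2

1: (-6)·(1/9) + (0)·(1/3) + (4)·(1/3) + (6)·(2/9) = 2.
2: (5)·(1/9) + (-1)·(1/3) + (2)·(1/3) + (-1)·(2/9) = 2/3.
The best pure response is 1 with expected payoff 2.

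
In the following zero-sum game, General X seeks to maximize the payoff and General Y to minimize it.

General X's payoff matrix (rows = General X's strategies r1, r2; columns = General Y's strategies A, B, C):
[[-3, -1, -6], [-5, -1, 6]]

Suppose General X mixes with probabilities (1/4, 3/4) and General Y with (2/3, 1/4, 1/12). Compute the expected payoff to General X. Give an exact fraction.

-3

Against (2/3, 1/4, 1/12), each row's expected payoff is r1: -11/4; r2: -37/12.
Taking the (1/4, 3/4)-weighted average: (1/4)·(-11/4) + (3/4)·(-37/12) = -3.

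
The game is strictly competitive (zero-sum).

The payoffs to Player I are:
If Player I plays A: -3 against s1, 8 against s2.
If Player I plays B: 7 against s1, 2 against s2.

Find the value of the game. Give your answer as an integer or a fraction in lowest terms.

31/8

Row minima are -3 and 2, so Player I's maximin is 2; column maxima are 7 and 8, so Player II's minimax is 7. These differ, so the equilibrium is in mixed strategies.
Let Player I play A with probability p. Player II is indifferent when −3p + 7(1−p) = 8p + 2(1−p), giving p = 5/16.
Let Player II play s1 with probability q. Player I is indifferent when −3q + 8(1−q) = 7q + 2(1−q), giving q = 3/8.
The value is -3·(3/8) + (8)·(5/8) = 31/8.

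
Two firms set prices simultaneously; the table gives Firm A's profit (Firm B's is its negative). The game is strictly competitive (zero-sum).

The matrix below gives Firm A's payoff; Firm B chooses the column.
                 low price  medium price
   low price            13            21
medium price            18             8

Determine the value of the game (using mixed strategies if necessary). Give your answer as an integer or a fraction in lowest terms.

Row minima are 13 and 8, so Firm A's maximin is 13; column maxima are 18 and 21, so Firm B's minimax is 18. These differ, so the equilibrium is in mixed strategies.
Let Firm A play low price with probability p. Firm B is indifferent when 13p + 18(1−p) = 21p + 8(1−p), giving p = 5/9.
Let Firm B play low price with probability q. Firm A is indifferent when 13q + 21(1−q) = 18q + 8(1−q), giving q = 13/18.
The value is 13·(13/18) + (21)·(5/18) = 137/9.

137/9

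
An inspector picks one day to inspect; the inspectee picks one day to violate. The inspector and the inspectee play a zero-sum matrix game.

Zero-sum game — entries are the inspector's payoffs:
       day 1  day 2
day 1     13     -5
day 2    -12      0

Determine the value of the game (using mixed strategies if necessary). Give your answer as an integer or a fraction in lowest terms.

Row minima are -5 and -12, so the inspector's maximin is -5; column maxima are 13 and 0, so the inspectee's minimax is 0. These differ, so the equilibrium is in mixed strategies.
Let the inspector play day 1 with probability p. The inspectee is indifferent when 13p − 12(1−p) = −5p, giving p = 2/5.
Let the inspectee play day 1 with probability q. The inspector is indifferent when 13q − 5(1−q) = −12q, giving q = 1/6.
The value is 13·(1/6) + (-5)·(5/6) = -2.

-2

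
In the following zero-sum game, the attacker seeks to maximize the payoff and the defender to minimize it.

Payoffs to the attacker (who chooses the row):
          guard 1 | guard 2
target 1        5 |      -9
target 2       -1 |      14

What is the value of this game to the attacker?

Row minima are -9 and -1, so the attacker's maximin is -1; column maxima are 5 and 14, so the defender's minimax is 5. These differ, so the equilibrium is in mixed strategies.
Let the attacker play target 1 with probability p. The defender is indifferent when 5p − (1−p) = −9p + 14(1−p), giving p = 15/29.
Let the defender play guard 1 with probability q. The attacker is indifferent when 5q − 9(1−q) = −q + 14(1−q), giving q = 23/29.
The value is 5·(23/29) + (-9)·(6/29) = 61/29.

61/29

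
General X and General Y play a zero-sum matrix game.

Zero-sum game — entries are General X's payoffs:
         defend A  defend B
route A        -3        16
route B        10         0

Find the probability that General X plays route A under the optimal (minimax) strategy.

Row minima are -3 and 0, so General X's maximin is 0; column maxima are 10 and 16, so General Y's minimax is 10. These differ, so the equilibrium is in mixed strategies.
Let General X play route A with probability p. General Y is indifferent when −3p + 10(1−p) = 16p, giving p = 10/29.

10/29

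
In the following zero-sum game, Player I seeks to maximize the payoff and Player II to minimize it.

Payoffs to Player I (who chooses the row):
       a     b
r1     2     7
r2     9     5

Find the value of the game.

53/9

Row minima are 2 and 5, so Player I's maximin is 5; column maxima are 9 and 7, so Player II's minimax is 7. These differ, so the equilibrium is in mixed strategies.
Let Player I play r1 with probability p. Player II is indifferent when 2p + 9(1−p) = 7p + 5(1−p), giving p = 4/9.
Let Player II play a with probability q. Player I is indifferent when 2q + 7(1−q) = 9q + 5(1−q), giving q = 2/9.
The value is 2·(2/9) + (7)·(7/9) = 53/9.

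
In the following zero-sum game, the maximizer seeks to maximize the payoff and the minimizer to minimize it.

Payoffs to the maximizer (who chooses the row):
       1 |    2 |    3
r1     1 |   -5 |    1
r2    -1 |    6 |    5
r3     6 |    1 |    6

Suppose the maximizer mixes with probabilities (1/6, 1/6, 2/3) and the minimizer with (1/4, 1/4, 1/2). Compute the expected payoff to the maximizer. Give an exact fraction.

Against (1/4, 1/4, 1/2), each row's expected payoff is r1: -1/2; r2: 15/4; r3: 19/4.
Taking the (1/6, 1/6, 2/3)-weighted average: (1/6)·(-1/2) + (1/6)·(15/4) + (2/3)·(19/4) = 89/24.

89/24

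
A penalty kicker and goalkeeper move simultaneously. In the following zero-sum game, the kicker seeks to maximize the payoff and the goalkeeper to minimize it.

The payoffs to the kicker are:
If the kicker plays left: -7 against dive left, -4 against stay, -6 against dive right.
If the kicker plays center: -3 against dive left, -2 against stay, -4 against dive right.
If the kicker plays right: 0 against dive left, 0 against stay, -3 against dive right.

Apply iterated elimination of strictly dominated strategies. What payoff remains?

Column stay is strictly dominated by dive right for the goalkeeper (-6<-4, -4<-2, -3<0); eliminate stay.
Row center is strictly dominated by row right (0>-3, -3>-4); eliminate center.
Row left is strictly dominated by row right (0>-7, -3>-6); eliminate left.
Column dive left is strictly dominated by dive right for the goalkeeper (-3<0); eliminate dive left.
Only (right, dive right) remains, with payoff -3.

-3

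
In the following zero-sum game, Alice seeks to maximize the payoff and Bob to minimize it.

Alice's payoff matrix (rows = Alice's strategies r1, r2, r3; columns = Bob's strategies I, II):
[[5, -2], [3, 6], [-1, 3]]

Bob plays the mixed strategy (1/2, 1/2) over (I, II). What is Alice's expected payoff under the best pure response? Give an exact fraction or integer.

9/2

r1: (5)·(1/2) + (-2)·(1/2) = 3/2.
r2: (3)·(1/2) + (6)·(1/2) = 9/2.
r3: (-1)·(1/2) + (3)·(1/2) = 1.
The best pure response is r2 with expected payoff 9/2.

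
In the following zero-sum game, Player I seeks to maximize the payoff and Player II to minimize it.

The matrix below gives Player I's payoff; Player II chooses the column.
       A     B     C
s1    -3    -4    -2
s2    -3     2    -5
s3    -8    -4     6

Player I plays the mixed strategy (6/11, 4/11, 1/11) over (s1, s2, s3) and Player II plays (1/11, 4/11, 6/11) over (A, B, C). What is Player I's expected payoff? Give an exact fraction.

-274/121

Against (1/11, 4/11, 6/11), each row's expected payoff is s1: -31/11; s2: -25/11; s3: 12/11.
Taking the (6/11, 4/11, 1/11)-weighted average: (6/11)·(-31/11) + (4/11)·(-25/11) + (1/11)·(12/11) = -274/121.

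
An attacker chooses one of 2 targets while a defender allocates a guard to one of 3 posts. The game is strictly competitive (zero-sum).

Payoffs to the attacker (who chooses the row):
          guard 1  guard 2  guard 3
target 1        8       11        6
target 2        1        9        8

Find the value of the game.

58/9

Column guard 2 is strictly dominated by guard 3 for the defender (it gives the attacker more in every row).
The remaining 2×2 game on (target 1, target 2) × (guard 1, guard 3) has no saddle point. Let the attacker play target 1 with probability p; indifference gives 8p + (1−p) = 6p + 8(1−p), so p = 7/9.
Similarly the defender's optimal q on guard 1 is 2/9, and the value is 8·(2/9) + (6)·(7/9) = 58/9.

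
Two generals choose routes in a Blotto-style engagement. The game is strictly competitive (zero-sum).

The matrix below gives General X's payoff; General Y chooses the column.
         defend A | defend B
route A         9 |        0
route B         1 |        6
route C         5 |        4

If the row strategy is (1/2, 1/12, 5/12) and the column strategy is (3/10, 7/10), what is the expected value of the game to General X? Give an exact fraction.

211/60

Against (3/10, 7/10), each row's expected payoff is route A: 27/10; route B: 9/2; route C: 43/10.
Taking the (1/2, 1/12, 5/12)-weighted average: (1/2)·(27/10) + (1/12)·(9/2) + (5/12)·(43/10) = 211/60.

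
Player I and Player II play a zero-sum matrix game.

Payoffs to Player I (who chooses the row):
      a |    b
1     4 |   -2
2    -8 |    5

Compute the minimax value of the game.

Row minima are -2 and -8, so Player I's maximin is -2; column maxima are 4 and 5, so Player II's minimax is 4. These differ, so the equilibrium is in mixed strategies.
Let Player I play 1 with probability p. Player II is indifferent when 4p − 8(1−p) = −2p + 5(1−p), giving p = 13/19.
Let Player II play a with probability q. Player I is indifferent when 4q − 2(1−q) = −8q + 5(1−q), giving q = 7/19.
The value is 4·(7/19) + (-2)·(12/19) = 4/19.

4/19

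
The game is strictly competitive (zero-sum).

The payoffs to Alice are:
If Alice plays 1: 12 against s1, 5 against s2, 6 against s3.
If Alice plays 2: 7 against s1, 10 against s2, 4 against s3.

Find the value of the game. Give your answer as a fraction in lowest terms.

40/7

Column s1 is strictly dominated by s3 for Bob (it gives Alice more in every row).
The remaining 2×2 game on (1, 2) × (s2, s3) has no saddle point. Let Alice play 1 with probability p; indifference gives 5p + 10(1−p) = 6p + 4(1−p), so p = 6/7.
Similarly Bob's optimal q on s2 is 2/7, and the value is 5·(2/7) + (6)·(5/7) = 40/7.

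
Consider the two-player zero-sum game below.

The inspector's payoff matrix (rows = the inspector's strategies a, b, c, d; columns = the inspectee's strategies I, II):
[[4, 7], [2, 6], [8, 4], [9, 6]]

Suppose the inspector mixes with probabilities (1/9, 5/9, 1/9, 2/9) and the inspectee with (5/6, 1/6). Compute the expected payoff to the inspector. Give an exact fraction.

253/54

Against (5/6, 1/6), each row's expected payoff is a: 9/2; b: 8/3; c: 22/3; d: 17/2.
Taking the (1/9, 5/9, 1/9, 2/9)-weighted average: (1/9)·(9/2) + (5/9)·(8/3) + (1/9)·(22/3) + (2/9)·(17/2) = 253/54.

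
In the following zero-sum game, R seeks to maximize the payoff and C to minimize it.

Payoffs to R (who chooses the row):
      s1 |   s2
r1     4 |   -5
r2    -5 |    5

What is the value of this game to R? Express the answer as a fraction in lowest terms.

Row minima are -5 and -5, so R's maximin is -5; column maxima are 4 and 5, so C's minimax is 4. These differ, so the equilibrium is in mixed strategies.
Let R play r1 with probability p. C is indifferent when 4p − 5(1−p) = −5p + 5(1−p), giving p = 10/19.
Let C play s1 with probability q. R is indifferent when 4q − 5(1−q) = −5q + 5(1−q), giving q = 10/19.
The value is 4·(10/19) + (-5)·(9/19) = -5/19.

-5/19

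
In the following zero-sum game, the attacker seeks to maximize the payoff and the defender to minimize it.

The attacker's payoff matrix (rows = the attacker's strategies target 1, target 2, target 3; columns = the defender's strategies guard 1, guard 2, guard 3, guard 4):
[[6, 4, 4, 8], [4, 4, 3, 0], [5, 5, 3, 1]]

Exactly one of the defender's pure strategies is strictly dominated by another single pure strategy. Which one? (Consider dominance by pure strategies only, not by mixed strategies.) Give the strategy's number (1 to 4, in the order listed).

1

The defender prefers columns that give the attacker less. Compare guard 1 with guard 3: 4 < 6, 3 < 4, 3 < 5.
So guard 3 strictly dominates guard 1 for the defender; guard 1 is strictly dominated.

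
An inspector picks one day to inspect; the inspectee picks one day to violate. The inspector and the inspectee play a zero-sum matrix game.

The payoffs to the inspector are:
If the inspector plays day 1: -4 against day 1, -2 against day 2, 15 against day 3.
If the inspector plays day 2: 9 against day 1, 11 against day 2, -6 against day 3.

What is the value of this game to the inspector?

Column day 2 is strictly dominated by day 1 for the inspectee (it gives the inspector more in every row).
The remaining 2×2 game on (day 1, day 2) × (day 1, day 3) has no saddle point. Let the inspector play day 1 with probability p; indifference gives −4p + 9(1−p) = 15p − 6(1−p), so p = 15/34.
Similarly the inspectee's optimal q on day 1 is 21/34, and the value is -4·(21/34) + (15)·(13/34) = 111/34.

111/34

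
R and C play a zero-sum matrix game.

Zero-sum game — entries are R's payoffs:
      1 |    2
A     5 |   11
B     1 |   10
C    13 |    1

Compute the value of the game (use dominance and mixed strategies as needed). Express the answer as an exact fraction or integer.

Row B is strictly dominated by row A, so R never plays it.
The remaining 2×2 game on (A, C) × (1, 2) has no saddle point. Let R play A with probability p; indifference gives 5p + 13(1−p) = 11p + (1−p), so p = 2/3.
Similarly C's optimal q on 1 is 5/9, and the value is 5·(5/9) + (11)·(4/9) = 23/3.

23/3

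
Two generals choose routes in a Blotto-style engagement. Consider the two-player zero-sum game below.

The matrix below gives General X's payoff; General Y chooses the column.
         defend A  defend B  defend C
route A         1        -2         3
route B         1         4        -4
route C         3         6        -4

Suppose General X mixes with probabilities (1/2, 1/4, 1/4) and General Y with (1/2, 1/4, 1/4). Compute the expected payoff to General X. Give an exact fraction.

1

Against (1/2, 1/4, 1/4), each row's expected payoff is route A: 3/4; route B: 1/2; route C: 2.
Taking the (1/2, 1/4, 1/4)-weighted average: (1/2)·(3/4) + (1/4)·(1/2) + (1/4)·(2) = 1.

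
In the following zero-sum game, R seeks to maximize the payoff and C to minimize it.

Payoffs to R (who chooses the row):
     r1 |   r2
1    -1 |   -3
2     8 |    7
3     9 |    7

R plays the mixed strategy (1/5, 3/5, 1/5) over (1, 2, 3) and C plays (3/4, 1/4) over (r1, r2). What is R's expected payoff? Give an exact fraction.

121/20

Against (3/4, 1/4), each row's expected payoff is 1: -3/2; 2: 31/4; 3: 17/2.
Taking the (1/5, 3/5, 1/5)-weighted average: (1/5)·(-3/2) + (3/5)·(31/4) + (1/5)·(17/2) = 121/20.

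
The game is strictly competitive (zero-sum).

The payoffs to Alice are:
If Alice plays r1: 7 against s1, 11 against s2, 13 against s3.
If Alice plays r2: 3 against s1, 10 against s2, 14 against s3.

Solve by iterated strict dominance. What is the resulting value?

Column s3 is strictly dominated by s1 for Bob (7<13, 3<14); eliminate s3.
Row r2 is strictly dominated by row r1 (7>3, 11>10); eliminate r2.
Column s2 is strictly dominated by s1 for Bob (7<11); eliminate s2.
Only (r1, s1) remains, with payoff 7.

7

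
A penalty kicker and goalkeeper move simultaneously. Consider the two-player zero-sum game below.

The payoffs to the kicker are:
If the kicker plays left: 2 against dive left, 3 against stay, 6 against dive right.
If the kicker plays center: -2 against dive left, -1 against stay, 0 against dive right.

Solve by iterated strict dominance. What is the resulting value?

Column stay is strictly dominated by dive left for the goalkeeper (2<3, -2<-1); eliminate stay.
Column dive right is strictly dominated by dive left for the goalkeeper (2<6, -2<0); eliminate dive right.
Row center is strictly dominated by row left (2>-2); eliminate center.
Only (left, dive left) remains, with payoff 2.

2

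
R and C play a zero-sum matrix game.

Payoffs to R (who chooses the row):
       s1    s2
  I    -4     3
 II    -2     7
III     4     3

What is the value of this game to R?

17/5

Row I is strictly dominated by row II, so R never plays it.
The remaining 2×2 game on (II, III) × (s1, s2) has no saddle point. Let R play II with probability p; indifference gives −2p + 4(1−p) = 7p + 3(1−p), so p = 1/10.
Similarly C's optimal q on s1 is 2/5, and the value is -2·(2/5) + (7)·(3/5) = 17/5.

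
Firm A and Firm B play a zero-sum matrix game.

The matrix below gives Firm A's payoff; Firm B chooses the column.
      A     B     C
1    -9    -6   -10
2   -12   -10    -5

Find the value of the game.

-75/8

Column B is strictly dominated by A for Firm B (it gives Firm A more in every row).
The remaining 2×2 game on (1, 2) × (A, C) has no saddle point. Let Firm A play 1 with probability p; indifference gives −9p − 12(1−p) = −10p − 5(1−p), so p = 7/8.
Similarly Firm B's optimal q on A is 5/8, and the value is -9·(5/8) + (-10)·(3/8) = -75/8.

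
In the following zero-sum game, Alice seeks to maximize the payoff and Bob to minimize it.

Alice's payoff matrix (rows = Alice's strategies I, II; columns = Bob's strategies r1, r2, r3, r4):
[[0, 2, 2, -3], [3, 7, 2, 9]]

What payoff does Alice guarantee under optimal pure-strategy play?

2

Row minima: -3, 2 → Alice's maximin is 2.
Column maxima: 3, 7, 2, 9 → Bob's minimax is 2.
They coincide at (II, r3), so the value is 2.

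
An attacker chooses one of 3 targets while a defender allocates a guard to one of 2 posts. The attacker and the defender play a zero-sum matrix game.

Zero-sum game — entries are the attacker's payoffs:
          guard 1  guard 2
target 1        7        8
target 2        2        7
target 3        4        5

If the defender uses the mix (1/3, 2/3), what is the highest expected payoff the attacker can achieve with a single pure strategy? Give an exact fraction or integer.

target 1: (7)·(1/3) + (8)·(2/3) = 23/3.
target 2: (2)·(1/3) + (7)·(2/3) = 16/3.
target 3: (4)·(1/3) + (5)·(2/3) = 14/3.
The best pure response is target 1 with expected payoff 23/3.

23/3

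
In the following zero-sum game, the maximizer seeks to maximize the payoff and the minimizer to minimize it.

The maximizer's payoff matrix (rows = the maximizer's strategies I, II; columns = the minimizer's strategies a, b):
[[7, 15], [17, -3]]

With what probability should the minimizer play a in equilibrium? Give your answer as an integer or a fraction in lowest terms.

9/14

Row minima are 7 and -3, so the maximizer's maximin is 7; column maxima are 17 and 15, so the minimizer's minimax is 15. These differ, so the equilibrium is in mixed strategies.
Let the minimizer play a with probability q. The maximizer is indifferent when 7q + 15(1−q) = 17q − 3(1−q), giving q = 9/14.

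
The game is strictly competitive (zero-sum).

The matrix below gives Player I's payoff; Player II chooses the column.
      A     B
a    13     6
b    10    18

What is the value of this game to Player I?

58/5

Row minima are 6 and 10, so Player I's maximin is 10; column maxima are 13 and 18, so Player II's minimax is 13. These differ, so the equilibrium is in mixed strategies.
Let Player I play a with probability p. Player II is indifferent when 13p + 10(1−p) = 6p + 18(1−p), giving p = 8/15.
Let Player II play A with probability q. Player I is indifferent when 13q + 6(1−q) = 10q + 18(1−q), giving q = 4/5.
The value is 13·(4/5) + (6)·(1/5) = 58/5.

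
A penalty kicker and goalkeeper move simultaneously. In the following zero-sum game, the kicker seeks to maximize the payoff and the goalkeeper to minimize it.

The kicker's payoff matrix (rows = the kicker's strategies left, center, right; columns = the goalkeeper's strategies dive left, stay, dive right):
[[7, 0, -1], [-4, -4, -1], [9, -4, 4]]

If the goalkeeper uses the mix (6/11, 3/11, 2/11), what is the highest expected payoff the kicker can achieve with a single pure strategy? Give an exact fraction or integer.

50/11

left: (7)·(6/11) + (0)·(3/11) + (-1)·(2/11) = 40/11.
center: (-4)·(6/11) + (-4)·(3/11) + (-1)·(2/11) = -38/11.
right: (9)·(6/11) + (-4)·(3/11) + (4)·(2/11) = 50/11.
The best pure response is right with expected payoff 50/11.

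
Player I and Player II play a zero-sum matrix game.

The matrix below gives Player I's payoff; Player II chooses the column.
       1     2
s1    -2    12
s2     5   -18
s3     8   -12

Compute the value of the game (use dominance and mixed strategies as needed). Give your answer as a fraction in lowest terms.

Row s2 is strictly dominated by row s3, so Player I never plays it.
The remaining 2×2 game on (s1, s3) × (1, 2) has no saddle point. Let Player I play s1 with probability p; indifference gives −2p + 8(1−p) = 12p − 12(1−p), so p = 10/17.
Similarly Player II's optimal q on 1 is 12/17, and the value is -2·(12/17) + (12)·(5/17) = 36/17.

36/17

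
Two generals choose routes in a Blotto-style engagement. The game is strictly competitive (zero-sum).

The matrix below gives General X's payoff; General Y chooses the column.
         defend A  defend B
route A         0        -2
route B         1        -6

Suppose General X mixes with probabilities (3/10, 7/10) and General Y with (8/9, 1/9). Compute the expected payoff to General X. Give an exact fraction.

4/45

Against (8/9, 1/9), each row's expected payoff is route A: -2/9; route B: 2/9.
Taking the (3/10, 7/10)-weighted average: (3/10)·(-2/9) + (7/10)·(2/9) = 4/45.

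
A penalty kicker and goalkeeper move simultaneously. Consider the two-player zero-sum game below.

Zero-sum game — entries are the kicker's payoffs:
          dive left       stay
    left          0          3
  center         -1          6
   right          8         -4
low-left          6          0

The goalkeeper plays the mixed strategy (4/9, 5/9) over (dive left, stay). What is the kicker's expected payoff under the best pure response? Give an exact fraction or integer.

26/9

left: (0)·(4/9) + (3)·(5/9) = 5/3.
center: (-1)·(4/9) + (6)·(5/9) = 26/9.
right: (8)·(4/9) + (-4)·(5/9) = 4/3.
low-left: (6)·(4/9) + (0)·(5/9) = 8/3.
The best pure response is center with expected payoff 26/9.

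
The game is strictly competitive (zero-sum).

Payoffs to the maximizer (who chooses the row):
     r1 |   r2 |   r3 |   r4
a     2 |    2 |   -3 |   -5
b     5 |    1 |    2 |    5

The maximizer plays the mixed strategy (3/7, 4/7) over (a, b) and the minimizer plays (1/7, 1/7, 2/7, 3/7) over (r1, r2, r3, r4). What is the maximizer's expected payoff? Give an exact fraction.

1

Against (1/7, 1/7, 2/7, 3/7), each row's expected payoff is a: -17/7; b: 25/7.
Taking the (3/7, 4/7)-weighted average: (3/7)·(-17/7) + (4/7)·(25/7) = 1.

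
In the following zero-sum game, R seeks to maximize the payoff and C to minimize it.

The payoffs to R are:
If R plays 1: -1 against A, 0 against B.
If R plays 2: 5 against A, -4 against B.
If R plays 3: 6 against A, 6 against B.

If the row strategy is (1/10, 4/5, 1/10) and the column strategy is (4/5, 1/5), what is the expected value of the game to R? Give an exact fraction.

Against (4/5, 1/5), each row's expected payoff is 1: -4/5; 2: 16/5; 3: 6.
Taking the (1/10, 4/5, 1/10)-weighted average: (1/10)·(-4/5) + (4/5)·(16/5) + (1/10)·(6) = 77/25.

77/25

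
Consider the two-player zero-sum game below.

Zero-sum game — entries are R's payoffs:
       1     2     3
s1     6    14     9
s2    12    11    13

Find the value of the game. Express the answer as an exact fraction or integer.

Column 3 is strictly dominated by 1 for C (it gives R more in every row).
The remaining 2×2 game on (s1, s2) × (1, 2) has no saddle point. Let R play s1 with probability p; indifference gives 6p + 12(1−p) = 14p + 11(1−p), so p = 1/9.
Similarly C's optimal q on 1 is 1/3, and the value is 6·(1/3) + (14)·(2/3) = 34/3.

34/3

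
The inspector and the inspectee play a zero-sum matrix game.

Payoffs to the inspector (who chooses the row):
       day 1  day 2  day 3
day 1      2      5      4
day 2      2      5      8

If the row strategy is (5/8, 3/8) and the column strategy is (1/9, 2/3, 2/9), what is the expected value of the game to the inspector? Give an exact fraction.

43/9

Against (1/9, 2/3, 2/9), each row's expected payoff is day 1: 40/9; day 2: 16/3.
Taking the (5/8, 3/8)-weighted average: (5/8)·(40/9) + (3/8)·(16/3) = 43/9.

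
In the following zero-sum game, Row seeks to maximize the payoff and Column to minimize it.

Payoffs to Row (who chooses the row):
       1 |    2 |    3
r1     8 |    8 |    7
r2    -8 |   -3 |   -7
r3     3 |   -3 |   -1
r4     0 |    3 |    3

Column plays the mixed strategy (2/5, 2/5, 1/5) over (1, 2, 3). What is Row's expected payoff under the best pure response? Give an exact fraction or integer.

r1: (8)·(2/5) + (8)·(2/5) + (7)·(1/5) = 39/5.
r2: (-8)·(2/5) + (-3)·(2/5) + (-7)·(1/5) = -29/5.
r3: (3)·(2/5) + (-3)·(2/5) + (-1)·(1/5) = -1/5.
r4: (0)·(2/5) + (3)·(2/5) + (3)·(1/5) = 9/5.
The best pure response is r1 with expected payoff 39/5.

39/5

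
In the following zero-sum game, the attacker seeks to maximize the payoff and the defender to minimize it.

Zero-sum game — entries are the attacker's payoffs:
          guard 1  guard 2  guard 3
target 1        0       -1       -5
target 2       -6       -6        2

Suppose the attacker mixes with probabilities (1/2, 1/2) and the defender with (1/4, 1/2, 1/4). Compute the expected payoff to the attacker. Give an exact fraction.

Against (1/4, 1/2, 1/4), each row's expected payoff is target 1: -7/4; target 2: -4.
Taking the (1/2, 1/2)-weighted average: (1/2)·(-7/4) + (1/2)·(-4) = -23/8.

-23/8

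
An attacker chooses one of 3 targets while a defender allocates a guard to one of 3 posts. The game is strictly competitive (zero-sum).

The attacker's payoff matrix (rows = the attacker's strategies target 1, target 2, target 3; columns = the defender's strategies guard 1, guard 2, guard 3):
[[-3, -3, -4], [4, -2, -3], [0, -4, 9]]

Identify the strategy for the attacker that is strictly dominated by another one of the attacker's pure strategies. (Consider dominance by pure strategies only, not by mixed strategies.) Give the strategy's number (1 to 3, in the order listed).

1

Compare target 1 with target 2: 4 > -3, -2 > -3, -3 > -4.
So target 2 strictly dominates target 1 for the attacker; target 1 is strictly dominated.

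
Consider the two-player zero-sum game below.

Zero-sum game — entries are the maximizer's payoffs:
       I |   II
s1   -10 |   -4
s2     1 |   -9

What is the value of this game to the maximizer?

Row minima are -10 and -9, so the maximizer's maximin is -9; column maxima are 1 and -4, so the minimizer's minimax is -4. These differ, so the equilibrium is in mixed strategies.
Let the maximizer play s1 with probability p. The minimizer is indifferent when −10p + (1−p) = −4p − 9(1−p), giving p = 5/8.
Let the minimizer play I with probability q. The maximizer is indifferent when −10q − 4(1−q) = q − 9(1−q), giving q = 5/16.
The value is -10·(5/16) + (-4)·(11/16) = -47/8.

-47/8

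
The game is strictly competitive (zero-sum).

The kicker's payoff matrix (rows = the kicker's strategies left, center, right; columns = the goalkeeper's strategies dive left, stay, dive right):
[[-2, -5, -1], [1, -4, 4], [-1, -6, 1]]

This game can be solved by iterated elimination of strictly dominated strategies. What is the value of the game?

Row left is strictly dominated by row center (1>-2, -4>-5, 4>-1); eliminate left.
Row right is strictly dominated by row center (1>-1, -4>-6, 4>1); eliminate right.
Column dive right is strictly dominated by dive left for the goalkeeper (1<4); eliminate dive right.
Column dive left is strictly dominated by stay for the goalkeeper (-4<1); eliminate dive left.
Only (center, stay) remains, with payoff -4.

-4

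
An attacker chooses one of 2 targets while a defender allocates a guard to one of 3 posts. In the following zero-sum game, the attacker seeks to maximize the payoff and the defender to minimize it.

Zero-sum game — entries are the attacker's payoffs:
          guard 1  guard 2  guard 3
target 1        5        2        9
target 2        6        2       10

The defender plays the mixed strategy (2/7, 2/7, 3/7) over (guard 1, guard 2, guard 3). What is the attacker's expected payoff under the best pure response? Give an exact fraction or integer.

target 1: (5)·(2/7) + (2)·(2/7) + (9)·(3/7) = 41/7.
target 2: (6)·(2/7) + (2)·(2/7) + (10)·(3/7) = 46/7.
The best pure response is target 2 with expected payoff 46/7.

46/7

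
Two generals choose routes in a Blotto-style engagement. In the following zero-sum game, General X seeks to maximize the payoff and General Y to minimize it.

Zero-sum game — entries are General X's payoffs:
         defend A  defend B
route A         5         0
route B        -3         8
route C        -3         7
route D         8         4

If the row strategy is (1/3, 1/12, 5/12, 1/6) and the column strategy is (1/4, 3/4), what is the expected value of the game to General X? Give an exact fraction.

Against (1/4, 3/4), each row's expected payoff is route A: 5/4; route B: 21/4; route C: 9/2; route D: 5.
Taking the (1/3, 1/12, 5/12, 1/6)-weighted average: (1/3)·(5/4) + (1/12)·(21/4) + (5/12)·(9/2) + (1/6)·(5) = 57/16.

57/16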